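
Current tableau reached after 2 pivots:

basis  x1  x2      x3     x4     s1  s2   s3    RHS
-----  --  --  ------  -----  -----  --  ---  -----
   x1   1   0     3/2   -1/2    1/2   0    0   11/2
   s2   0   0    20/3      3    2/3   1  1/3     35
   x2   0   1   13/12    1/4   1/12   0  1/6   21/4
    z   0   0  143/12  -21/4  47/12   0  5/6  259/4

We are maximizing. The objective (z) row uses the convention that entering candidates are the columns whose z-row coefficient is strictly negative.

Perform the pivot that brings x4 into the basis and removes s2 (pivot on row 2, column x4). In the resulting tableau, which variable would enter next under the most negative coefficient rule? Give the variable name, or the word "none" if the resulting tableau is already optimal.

none

Pivot element 3. New z-row = old z-row − (-21/4)·(row 2/3).
Updated z-row coefficients: x1: 0, x2: 0, x3: 283/12, x4: 0, s1: 61/12, s2: 7/4, s3: 17/12.
No coefficient is strictly negative; the tableau after this pivot is optimal.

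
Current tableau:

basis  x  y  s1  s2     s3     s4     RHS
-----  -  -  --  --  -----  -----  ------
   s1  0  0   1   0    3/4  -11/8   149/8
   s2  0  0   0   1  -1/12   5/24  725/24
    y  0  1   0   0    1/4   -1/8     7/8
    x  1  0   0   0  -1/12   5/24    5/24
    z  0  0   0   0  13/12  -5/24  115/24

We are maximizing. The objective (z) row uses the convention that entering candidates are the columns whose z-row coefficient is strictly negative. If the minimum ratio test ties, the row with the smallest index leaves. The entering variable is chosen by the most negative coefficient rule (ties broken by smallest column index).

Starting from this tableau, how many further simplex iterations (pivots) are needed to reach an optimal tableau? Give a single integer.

1

pivot: s4 in, x out → z = 5
No improving column remains; optimal.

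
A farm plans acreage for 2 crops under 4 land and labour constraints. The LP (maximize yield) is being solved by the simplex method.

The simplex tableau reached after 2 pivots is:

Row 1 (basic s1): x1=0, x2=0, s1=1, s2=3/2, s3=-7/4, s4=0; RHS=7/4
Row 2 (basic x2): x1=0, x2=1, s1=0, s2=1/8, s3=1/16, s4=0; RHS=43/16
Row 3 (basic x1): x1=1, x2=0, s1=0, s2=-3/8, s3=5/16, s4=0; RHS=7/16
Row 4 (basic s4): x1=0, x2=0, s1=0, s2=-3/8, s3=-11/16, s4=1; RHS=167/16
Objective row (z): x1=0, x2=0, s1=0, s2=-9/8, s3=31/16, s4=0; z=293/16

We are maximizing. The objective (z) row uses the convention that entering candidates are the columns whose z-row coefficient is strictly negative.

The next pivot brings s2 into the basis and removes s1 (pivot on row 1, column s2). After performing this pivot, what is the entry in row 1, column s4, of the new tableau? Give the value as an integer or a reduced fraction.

0

Pivot element is row 1, column s2: 3/2.
Normalize row 1: new (row 1, s4) = 0/(3/2) = 0.
Row 1 is the pivot row, so the entry is 0.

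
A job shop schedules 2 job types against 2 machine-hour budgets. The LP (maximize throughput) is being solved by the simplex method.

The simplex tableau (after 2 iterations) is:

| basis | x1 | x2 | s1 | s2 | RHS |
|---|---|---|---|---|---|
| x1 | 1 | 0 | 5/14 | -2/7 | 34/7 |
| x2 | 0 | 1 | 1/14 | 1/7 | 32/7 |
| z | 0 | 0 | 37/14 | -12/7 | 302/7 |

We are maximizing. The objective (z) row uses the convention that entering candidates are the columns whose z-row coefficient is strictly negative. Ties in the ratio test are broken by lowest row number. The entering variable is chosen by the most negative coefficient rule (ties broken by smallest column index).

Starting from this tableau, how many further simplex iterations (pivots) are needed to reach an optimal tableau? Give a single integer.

1

pivot: s2 in, x2 out → z = 98
No improving column remains; optimal.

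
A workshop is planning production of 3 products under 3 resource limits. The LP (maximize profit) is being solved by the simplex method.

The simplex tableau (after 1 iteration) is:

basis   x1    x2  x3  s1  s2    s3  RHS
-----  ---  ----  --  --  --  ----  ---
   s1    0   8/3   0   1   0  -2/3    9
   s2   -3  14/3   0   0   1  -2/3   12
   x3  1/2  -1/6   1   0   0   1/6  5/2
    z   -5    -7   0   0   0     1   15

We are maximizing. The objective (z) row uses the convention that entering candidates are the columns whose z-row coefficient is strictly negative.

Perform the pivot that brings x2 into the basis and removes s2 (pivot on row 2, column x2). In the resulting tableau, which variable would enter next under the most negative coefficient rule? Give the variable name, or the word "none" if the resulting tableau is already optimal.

Pivot element 14/3. New z-row = old z-row − (-7)·(row 2/(14/3)).
Updated z-row coefficients: x1: -19/2, x2: 0, x3: 0, s1: 0, s2: 3/2, s3: 0.
The most negative is -19/2 in column x1, so x1 would enter next.

x1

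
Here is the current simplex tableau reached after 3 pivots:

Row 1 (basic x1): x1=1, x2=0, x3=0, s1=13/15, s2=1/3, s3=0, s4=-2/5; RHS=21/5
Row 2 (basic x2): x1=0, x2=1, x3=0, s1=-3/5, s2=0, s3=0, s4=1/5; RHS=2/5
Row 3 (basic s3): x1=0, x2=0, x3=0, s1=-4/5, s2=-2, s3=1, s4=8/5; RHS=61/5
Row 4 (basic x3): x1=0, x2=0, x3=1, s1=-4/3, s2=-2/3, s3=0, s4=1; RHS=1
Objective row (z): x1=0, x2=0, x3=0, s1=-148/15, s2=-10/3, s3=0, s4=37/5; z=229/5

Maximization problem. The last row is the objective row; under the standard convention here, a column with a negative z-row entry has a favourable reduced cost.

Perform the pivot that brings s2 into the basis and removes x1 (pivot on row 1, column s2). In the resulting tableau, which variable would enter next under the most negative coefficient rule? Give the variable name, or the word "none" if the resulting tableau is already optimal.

s1

Pivot element 1/3. New z-row = old z-row − (-10/3)·(row 1/(1/3)).
Updated z-row coefficients: x1: 10, x2: 0, x3: 0, s1: -6/5, s2: 0, s3: 0, s4: 17/5.
The most negative is -6/5 in column s1, so s1 would enter next.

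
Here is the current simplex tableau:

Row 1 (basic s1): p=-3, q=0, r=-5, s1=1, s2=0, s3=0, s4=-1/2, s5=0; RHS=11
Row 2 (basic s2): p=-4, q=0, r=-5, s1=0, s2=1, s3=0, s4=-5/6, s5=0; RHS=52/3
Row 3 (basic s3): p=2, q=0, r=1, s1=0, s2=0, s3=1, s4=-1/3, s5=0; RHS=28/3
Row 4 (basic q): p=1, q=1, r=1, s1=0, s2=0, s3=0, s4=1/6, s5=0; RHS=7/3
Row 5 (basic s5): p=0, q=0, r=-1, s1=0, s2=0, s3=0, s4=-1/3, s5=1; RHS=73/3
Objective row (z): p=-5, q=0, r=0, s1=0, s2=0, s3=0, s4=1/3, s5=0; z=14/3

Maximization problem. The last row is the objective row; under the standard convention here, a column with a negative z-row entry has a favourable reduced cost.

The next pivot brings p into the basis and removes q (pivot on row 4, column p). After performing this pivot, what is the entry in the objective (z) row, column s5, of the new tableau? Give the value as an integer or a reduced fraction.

Pivot element is row 4, column p: 1.
Normalize row 4: new (row 4, s5) = 0/1 = 0.
z-row ← z-row − (-5)·(new row 4): 0 − (-5)·0 = 0.

0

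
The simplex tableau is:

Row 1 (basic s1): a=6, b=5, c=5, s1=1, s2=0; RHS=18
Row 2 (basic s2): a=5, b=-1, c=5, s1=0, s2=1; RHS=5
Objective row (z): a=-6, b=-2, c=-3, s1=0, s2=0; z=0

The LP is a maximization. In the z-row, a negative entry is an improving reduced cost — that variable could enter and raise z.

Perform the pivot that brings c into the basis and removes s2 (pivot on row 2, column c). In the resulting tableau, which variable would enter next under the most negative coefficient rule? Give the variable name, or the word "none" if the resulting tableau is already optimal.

Pivot element 5. New z-row = old z-row − (-3)·(row 2/5).
Updated z-row coefficients: a: -3, b: -13/5, c: 0, s1: 0, s2: 3/5.
The most negative is -3 in column a, so a would enter next.

a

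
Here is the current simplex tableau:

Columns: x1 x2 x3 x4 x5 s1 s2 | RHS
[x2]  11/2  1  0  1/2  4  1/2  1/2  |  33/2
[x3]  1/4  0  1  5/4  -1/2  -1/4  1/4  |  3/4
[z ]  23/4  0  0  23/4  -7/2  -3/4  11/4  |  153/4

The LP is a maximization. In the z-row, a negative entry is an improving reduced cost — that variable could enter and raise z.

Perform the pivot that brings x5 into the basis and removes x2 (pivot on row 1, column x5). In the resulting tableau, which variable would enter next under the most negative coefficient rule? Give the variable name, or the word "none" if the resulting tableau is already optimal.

Pivot element 4. New z-row = old z-row − (-7/2)·(row 1/4).
Updated z-row coefficients: x1: 169/16, x2: 7/8, x3: 0, x4: 99/16, x5: 0, s1: -5/16, s2: 51/16.
The most negative is -5/16 in column s1, so s1 would enter next.

s1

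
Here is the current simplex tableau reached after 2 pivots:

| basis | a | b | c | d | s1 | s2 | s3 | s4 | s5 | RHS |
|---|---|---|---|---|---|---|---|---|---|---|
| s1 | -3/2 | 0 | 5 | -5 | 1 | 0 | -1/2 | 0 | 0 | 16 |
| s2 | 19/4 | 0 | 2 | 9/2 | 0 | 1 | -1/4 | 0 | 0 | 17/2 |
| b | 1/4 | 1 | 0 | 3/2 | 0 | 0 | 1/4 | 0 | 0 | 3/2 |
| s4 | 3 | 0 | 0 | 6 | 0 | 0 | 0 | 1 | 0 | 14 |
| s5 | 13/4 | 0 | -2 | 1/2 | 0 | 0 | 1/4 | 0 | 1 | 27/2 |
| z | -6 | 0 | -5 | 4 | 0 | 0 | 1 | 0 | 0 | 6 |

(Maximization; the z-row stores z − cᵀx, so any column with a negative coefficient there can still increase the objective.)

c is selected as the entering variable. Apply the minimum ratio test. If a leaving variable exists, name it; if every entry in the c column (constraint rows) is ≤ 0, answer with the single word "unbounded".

s1

Ratios: row 1 (s1): 16/5 = 16/5; row 2 (s2): (17/2)/2 = 17/4; row 3 (b): entry 0 ≤ 0, skip; row 4 (s4): entry 0 ≤ 0, skip; row 5 (s5): entry -2 ≤ 0, skip.
Minimum ratio is in the s1 row, so s1 leaves.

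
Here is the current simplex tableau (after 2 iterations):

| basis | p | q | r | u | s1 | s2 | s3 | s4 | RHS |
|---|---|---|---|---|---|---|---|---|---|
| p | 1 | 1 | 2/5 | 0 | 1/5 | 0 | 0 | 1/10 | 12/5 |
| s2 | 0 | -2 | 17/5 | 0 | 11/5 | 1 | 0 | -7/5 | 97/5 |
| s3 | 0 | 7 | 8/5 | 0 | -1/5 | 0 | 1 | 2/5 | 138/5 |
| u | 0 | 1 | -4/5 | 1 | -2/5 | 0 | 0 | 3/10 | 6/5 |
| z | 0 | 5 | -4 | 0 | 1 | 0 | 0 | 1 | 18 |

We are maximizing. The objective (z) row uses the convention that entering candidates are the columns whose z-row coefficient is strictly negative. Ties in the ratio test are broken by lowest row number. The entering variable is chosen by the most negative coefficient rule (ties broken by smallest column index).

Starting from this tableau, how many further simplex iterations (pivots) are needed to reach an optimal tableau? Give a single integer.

2

pivot: r in, s2 out → z = 694/17
pivot: s4 in, p out → z = 370/9
No improving column remains; optimal.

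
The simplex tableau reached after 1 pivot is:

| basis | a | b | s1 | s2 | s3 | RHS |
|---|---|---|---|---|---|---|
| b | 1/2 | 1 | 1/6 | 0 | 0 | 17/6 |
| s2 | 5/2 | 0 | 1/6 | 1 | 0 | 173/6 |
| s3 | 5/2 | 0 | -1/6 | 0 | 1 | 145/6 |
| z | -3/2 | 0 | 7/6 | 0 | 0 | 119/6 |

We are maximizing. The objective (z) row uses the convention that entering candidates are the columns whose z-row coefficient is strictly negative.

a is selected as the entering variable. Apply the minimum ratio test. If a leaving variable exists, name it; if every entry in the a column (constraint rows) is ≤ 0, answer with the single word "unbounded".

b

Ratios: row 1 (b): (17/6)/(1/2) = 17/3; row 2 (s2): (173/6)/(5/2) = 173/15; row 3 (s3): (145/6)/(5/2) = 29/3.
Minimum ratio is in the b row, so b leaves.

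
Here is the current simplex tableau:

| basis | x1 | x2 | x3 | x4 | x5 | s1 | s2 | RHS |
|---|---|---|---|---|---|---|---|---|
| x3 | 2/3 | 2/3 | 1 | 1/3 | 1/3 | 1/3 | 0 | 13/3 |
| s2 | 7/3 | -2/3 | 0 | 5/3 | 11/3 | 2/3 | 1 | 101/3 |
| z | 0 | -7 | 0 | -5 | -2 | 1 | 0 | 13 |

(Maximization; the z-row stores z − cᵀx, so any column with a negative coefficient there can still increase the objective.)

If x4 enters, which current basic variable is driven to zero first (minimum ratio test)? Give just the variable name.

x3

Ratios: row 1 (x3): (13/3)/(1/3) = 13; row 2 (s2): (101/3)/(5/3) = 101/5.
Minimum ratio 13 is in the x3 row, so x3 leaves.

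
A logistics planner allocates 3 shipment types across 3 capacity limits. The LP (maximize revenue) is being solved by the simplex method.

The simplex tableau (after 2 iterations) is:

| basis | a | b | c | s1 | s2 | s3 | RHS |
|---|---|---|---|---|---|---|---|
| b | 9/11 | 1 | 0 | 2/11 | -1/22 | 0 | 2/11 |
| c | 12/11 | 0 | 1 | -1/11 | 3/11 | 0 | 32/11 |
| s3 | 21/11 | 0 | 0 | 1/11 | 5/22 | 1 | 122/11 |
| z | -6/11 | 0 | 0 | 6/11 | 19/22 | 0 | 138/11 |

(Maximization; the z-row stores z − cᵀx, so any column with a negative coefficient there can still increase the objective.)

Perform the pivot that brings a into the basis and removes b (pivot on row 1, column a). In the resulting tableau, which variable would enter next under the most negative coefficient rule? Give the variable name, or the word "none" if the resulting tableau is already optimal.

none

Pivot element 9/11. New z-row = old z-row − (-6/11)·(row 1/(9/11)).
Updated z-row coefficients: a: 0, b: 2/3, c: 0, s1: 2/3, s2: 5/6, s3: 0.
No coefficient is strictly negative; the tableau after this pivot is optimal.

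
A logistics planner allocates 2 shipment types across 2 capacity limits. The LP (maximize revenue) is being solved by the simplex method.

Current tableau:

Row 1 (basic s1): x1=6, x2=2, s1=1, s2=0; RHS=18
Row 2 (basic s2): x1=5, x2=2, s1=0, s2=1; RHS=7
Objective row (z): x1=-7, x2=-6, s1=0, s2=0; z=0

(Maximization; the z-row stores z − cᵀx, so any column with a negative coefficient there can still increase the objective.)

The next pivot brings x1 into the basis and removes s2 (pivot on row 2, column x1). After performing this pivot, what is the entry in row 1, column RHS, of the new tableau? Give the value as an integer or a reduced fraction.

48/5

Pivot element is row 2, column x1: 5.
Normalize row 2: new (row 2, RHS) = 7/5 = 7/5.
row 1 ← row 1 − 6·(new row 2): 18 − 6·(7/5) = 48/5.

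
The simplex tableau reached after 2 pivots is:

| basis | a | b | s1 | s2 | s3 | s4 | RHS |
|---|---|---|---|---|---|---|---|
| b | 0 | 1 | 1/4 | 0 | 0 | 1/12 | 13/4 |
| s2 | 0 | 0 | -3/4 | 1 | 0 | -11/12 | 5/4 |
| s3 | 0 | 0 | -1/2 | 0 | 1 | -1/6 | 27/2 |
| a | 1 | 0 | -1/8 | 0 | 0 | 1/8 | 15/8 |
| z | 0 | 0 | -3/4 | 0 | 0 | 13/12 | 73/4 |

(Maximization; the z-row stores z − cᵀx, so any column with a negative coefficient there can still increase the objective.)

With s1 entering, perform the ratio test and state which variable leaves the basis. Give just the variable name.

b

Ratios: row 1 (b): (13/4)/(1/4) = 13; row 2 (s2): entry -3/4 ≤ 0, skip; row 3 (s3): entry -1/2 ≤ 0, skip; row 4 (a): entry -1/8 ≤ 0, skip.
Minimum ratio 13 is in the b row, so b leaves.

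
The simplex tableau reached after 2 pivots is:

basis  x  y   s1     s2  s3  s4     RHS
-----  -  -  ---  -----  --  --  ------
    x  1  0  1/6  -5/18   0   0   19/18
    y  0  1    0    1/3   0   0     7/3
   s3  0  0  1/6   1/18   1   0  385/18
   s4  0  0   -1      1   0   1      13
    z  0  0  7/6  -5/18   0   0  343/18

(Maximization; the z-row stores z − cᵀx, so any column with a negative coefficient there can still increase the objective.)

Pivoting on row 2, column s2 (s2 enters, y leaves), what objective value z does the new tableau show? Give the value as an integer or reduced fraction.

Minimum ratio for s2: (7/3)/(1/3) = 7.
z changes by −(z-row coeff of s2)·ratio = −(-5/18)·7 = 35/18.
New z = 343/18 + (35/18) = 21.

21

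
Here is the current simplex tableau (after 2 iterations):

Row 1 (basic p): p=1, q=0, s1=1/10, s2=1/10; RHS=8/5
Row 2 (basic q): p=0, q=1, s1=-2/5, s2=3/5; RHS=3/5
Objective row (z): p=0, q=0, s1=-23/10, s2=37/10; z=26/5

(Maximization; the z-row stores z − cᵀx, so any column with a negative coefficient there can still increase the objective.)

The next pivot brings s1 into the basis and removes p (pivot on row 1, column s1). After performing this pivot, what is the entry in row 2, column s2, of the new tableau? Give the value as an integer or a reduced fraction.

1

Pivot element is row 1, column s1: 1/10.
Normalize row 1: new (row 1, s2) = (1/10)/(1/10) = 1.
row 2 ← row 2 − (-2/5)·(new row 1): 3/5 − (-2/5)·1 = 1.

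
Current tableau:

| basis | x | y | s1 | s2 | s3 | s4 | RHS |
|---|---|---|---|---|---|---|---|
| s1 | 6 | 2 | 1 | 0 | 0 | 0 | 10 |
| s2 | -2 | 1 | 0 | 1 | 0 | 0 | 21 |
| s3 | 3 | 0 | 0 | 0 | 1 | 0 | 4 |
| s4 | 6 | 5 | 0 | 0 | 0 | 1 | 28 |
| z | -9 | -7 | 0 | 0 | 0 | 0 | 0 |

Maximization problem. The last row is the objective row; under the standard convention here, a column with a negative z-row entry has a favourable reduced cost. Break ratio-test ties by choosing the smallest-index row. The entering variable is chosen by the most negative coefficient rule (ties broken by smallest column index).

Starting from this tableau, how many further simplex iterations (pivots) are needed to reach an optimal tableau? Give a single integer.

3

pivot: x in, s3 out → z = 12
pivot: y in, s1 out → z = 19
pivot: s3 in, x out → z = 35
No improving column remains; optimal.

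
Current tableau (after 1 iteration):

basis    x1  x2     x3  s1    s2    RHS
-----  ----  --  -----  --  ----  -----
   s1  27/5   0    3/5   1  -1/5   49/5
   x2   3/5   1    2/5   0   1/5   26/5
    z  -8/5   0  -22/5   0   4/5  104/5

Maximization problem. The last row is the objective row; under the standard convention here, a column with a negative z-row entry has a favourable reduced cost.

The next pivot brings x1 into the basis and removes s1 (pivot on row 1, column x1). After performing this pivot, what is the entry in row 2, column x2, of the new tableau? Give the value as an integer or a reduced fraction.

1

Pivot element is row 1, column x1: 27/5.
Normalize row 1: new (row 1, x2) = 0/(27/5) = 0.
row 2 ← row 2 − (3/5)·(new row 1): 1 − (3/5)·0 = 1.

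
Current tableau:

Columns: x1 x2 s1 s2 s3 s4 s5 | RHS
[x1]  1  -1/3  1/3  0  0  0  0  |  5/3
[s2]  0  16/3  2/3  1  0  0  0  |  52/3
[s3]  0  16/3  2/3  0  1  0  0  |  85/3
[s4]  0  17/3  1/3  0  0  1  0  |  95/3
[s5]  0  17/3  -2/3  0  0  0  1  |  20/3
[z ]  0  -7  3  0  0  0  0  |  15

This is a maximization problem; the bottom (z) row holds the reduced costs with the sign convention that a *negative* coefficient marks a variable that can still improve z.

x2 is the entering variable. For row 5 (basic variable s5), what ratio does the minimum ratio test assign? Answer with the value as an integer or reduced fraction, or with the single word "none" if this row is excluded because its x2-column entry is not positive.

Ratio = RHS / (x2 entry) = (20/3) / (17/3) = 20/17.

20/17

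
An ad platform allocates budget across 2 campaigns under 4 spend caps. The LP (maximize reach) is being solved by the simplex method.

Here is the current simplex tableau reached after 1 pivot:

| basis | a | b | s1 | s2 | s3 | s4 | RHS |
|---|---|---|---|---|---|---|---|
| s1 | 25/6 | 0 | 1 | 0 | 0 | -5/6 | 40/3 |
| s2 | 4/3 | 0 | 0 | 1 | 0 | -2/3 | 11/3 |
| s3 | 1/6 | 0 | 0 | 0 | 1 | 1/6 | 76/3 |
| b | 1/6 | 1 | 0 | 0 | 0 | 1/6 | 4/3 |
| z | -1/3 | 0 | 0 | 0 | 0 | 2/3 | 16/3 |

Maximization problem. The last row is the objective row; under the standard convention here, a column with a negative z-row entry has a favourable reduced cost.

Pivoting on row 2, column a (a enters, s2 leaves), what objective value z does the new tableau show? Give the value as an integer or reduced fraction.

Minimum ratio for a: (11/3)/(4/3) = 11/4.
z changes by −(z-row coeff of a)·ratio = −(-1/3)·(11/4) = 11/12.
New z = 16/3 + (11/12) = 25/4.

25/4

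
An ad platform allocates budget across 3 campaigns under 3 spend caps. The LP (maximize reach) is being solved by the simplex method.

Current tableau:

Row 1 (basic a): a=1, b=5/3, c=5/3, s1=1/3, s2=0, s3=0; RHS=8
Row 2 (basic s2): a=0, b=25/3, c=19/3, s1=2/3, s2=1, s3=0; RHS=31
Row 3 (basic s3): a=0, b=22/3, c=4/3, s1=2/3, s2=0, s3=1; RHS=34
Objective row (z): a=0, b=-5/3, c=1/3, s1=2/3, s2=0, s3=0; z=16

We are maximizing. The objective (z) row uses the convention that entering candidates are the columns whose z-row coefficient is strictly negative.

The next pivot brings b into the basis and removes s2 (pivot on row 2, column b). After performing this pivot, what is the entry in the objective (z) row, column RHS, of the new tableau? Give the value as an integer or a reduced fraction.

111/5

Pivot element is row 2, column b: 25/3.
Normalize row 2: new (row 2, RHS) = 31/(25/3) = 93/25.
z-row ← z-row − (-5/3)·(new row 2): 16 − (-5/3)·(93/25) = 111/5.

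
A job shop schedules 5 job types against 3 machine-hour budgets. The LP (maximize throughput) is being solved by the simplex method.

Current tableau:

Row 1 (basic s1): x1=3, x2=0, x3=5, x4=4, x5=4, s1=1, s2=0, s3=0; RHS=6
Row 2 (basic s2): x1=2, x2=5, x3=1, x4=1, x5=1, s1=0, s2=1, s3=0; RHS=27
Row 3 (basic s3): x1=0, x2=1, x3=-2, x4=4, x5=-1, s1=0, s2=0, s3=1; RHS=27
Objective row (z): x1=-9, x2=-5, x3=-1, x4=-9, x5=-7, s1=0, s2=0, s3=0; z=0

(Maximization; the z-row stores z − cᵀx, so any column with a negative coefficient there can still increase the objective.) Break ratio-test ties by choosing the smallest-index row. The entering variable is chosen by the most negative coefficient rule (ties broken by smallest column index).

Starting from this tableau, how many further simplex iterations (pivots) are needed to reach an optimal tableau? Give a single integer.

pivot: x1 in, s1 out → z = 18
pivot: x2 in, s2 out → z = 41
No improving column remains; optimal.

2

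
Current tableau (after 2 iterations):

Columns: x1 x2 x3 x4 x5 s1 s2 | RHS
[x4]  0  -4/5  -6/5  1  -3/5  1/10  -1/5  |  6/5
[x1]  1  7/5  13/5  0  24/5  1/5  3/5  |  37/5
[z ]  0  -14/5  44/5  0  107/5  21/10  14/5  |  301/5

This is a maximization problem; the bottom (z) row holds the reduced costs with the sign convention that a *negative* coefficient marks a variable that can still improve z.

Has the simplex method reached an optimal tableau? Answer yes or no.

Column x2 has objective-row coefficient -14/5, which is negative; an improving pivot exists, so not yet optimal.

no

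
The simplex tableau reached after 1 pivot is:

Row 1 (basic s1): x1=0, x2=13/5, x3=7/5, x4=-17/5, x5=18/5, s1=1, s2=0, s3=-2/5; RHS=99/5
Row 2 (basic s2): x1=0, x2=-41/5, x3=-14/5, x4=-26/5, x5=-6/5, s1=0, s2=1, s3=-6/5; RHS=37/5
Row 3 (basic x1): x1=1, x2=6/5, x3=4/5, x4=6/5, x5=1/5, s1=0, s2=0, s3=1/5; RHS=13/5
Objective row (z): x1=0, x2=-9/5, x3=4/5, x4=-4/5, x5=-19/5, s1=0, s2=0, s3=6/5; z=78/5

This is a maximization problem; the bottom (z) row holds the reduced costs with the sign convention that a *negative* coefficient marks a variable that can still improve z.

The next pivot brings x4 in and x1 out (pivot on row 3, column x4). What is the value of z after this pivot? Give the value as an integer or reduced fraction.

Minimum ratio for x4: (13/5)/(6/5) = 13/6.
z changes by −(z-row coeff of x4)·ratio = −(-4/5)·(13/6) = 26/15.
New z = 78/5 + (26/15) = 52/3.

52/3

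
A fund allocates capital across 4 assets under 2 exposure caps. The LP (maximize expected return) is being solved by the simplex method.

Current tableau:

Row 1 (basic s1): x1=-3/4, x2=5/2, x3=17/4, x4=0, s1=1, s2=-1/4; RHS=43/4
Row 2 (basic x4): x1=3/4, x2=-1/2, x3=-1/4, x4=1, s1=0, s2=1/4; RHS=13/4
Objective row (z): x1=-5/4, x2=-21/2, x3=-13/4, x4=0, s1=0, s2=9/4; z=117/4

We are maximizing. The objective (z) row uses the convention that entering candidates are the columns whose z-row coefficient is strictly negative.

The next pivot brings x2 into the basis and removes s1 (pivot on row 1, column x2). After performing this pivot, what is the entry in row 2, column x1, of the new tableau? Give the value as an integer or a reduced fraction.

Pivot element is row 1, column x2: 5/2.
Normalize row 1: new (row 1, x1) = (-3/4)/(5/2) = -3/10.
row 2 ← row 2 − (-1/2)·(new row 1): 3/4 − (-1/2)·(-3/10) = 3/5.

3/5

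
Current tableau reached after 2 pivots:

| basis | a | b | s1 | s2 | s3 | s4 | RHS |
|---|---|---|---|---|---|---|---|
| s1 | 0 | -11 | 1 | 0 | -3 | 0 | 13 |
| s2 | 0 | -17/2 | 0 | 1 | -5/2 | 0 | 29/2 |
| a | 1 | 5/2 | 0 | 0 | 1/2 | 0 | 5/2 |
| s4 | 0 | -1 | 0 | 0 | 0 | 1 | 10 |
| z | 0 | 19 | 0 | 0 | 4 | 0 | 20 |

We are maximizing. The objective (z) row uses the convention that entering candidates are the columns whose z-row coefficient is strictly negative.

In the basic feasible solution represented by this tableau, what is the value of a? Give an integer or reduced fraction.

a is basic (row 3); its value is the RHS of that row: 5/2.

5/2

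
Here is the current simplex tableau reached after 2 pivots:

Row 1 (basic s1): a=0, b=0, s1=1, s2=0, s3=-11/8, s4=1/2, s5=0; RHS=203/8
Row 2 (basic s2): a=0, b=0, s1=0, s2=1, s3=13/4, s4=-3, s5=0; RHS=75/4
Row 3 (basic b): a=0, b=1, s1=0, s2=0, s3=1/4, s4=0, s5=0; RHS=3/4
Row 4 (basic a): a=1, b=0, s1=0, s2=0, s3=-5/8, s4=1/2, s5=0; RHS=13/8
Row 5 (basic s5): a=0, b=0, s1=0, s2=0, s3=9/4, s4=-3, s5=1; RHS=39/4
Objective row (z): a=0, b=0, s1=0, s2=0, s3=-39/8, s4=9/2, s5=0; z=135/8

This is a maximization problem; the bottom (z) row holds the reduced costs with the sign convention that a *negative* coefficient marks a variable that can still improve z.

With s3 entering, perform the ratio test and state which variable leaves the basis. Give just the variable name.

Ratios: row 1 (s1): entry -11/8 ≤ 0, skip; row 2 (s2): (75/4)/(13/4) = 75/13; row 3 (b): (3/4)/(1/4) = 3; row 4 (a): entry -5/8 ≤ 0, skip; row 5 (s5): (39/4)/(9/4) = 13/3.
Minimum ratio 3 is in the b row, so b leaves.

b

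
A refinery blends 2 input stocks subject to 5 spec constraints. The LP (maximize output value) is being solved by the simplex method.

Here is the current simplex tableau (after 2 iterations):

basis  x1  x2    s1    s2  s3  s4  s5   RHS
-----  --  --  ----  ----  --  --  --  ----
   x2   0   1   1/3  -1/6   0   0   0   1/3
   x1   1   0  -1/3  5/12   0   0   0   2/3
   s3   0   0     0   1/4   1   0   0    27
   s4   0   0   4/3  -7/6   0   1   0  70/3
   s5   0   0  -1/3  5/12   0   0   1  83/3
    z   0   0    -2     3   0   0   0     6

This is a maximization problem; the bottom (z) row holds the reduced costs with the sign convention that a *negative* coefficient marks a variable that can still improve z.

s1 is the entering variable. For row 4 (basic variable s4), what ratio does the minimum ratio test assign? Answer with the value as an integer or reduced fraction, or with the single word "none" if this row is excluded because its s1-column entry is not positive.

35/2

Ratio = RHS / (s1 entry) = (70/3) / (4/3) = 35/2.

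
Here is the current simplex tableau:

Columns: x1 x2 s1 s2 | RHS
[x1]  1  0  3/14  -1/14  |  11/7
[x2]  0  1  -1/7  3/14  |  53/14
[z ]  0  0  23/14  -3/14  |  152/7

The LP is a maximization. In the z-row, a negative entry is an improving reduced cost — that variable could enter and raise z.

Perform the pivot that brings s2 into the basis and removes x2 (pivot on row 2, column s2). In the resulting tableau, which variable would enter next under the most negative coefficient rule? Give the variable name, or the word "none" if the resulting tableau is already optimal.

Pivot element 3/14. New z-row = old z-row − (-3/14)·(row 2/(3/14)).
Updated z-row coefficients: x1: 0, x2: 1, s1: 3/2, s2: 0.
No coefficient is strictly negative; the tableau after this pivot is optimal.

none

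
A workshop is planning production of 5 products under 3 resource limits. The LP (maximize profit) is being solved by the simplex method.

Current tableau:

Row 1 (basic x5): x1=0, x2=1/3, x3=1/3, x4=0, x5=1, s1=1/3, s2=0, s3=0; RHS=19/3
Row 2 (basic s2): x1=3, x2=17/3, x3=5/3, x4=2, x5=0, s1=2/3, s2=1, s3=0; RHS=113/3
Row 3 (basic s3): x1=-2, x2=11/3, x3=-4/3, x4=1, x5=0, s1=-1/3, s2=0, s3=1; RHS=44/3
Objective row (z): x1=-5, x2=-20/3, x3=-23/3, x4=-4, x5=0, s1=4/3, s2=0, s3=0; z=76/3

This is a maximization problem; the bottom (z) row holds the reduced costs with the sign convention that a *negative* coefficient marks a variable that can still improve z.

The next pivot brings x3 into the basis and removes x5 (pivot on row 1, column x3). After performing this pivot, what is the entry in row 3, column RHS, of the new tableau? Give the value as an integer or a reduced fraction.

40

Pivot element is row 1, column x3: 1/3.
Normalize row 1: new (row 1, RHS) = (19/3)/(1/3) = 19.
row 3 ← row 3 − (-4/3)·(new row 1): 44/3 − (-4/3)·19 = 40.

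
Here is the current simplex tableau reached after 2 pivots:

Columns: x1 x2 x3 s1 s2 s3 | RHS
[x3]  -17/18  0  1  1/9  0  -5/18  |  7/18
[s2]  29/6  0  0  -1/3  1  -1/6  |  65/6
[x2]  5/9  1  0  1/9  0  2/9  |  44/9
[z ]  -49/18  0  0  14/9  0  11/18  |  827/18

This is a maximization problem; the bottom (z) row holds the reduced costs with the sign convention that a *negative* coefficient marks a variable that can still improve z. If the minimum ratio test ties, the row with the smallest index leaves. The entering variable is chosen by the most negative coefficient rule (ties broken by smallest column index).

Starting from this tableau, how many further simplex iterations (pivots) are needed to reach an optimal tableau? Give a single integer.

1

pivot: x1 in, s2 out → z = 4528/87
No improving column remains; optimal.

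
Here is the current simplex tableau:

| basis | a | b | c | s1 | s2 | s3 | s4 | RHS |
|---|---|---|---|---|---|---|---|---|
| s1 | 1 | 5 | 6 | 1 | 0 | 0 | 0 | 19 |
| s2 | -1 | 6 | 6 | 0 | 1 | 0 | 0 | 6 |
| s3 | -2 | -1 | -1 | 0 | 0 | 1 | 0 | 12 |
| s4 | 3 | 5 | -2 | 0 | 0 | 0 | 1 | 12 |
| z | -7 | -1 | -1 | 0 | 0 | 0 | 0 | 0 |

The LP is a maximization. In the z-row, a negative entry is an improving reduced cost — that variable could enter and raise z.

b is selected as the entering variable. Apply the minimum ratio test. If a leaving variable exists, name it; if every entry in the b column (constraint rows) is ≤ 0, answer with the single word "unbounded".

Ratios: row 1 (s1): 19/5 = 19/5; row 2 (s2): 6/6 = 1; row 3 (s3): entry -1 ≤ 0, skip; row 4 (s4): 12/5 = 12/5.
Minimum ratio is in the s2 row, so s2 leaves.

s2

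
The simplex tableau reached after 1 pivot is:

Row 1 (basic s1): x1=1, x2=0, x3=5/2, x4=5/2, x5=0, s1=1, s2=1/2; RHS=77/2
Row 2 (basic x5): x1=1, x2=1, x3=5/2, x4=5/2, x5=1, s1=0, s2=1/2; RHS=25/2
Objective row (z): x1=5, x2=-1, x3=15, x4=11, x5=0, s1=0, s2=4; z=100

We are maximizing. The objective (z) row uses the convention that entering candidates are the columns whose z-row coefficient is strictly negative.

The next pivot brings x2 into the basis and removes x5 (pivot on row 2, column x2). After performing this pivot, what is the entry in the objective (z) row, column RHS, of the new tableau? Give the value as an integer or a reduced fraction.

225/2

Pivot element is row 2, column x2: 1.
Normalize row 2: new (row 2, RHS) = (25/2)/1 = 25/2.
z-row ← z-row − (-1)·(new row 2): 100 − (-1)·(25/2) = 225/2.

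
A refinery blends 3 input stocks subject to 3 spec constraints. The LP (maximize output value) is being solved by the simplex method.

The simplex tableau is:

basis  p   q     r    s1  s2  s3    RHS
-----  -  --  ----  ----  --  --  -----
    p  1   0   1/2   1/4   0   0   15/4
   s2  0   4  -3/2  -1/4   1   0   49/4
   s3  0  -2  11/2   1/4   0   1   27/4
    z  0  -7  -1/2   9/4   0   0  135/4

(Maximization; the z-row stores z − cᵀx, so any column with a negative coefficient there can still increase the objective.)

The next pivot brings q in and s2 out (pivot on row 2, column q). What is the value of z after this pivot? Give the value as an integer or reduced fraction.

883/16

Minimum ratio for q: (49/4)/4 = 49/16.
z changes by −(z-row coeff of q)·ratio = −(-7)·(49/16) = 343/16.
New z = 135/4 + (343/16) = 883/16.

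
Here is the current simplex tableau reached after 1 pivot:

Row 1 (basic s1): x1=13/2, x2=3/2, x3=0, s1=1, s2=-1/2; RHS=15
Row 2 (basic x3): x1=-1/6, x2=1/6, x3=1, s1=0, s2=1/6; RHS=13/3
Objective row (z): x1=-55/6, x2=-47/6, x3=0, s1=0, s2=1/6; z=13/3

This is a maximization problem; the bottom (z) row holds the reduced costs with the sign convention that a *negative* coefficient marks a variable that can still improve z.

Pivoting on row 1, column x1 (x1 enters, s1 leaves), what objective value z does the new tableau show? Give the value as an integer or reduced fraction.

994/39

Minimum ratio for x1: 15/(13/2) = 30/13.
z changes by −(z-row coeff of x1)·ratio = −(-55/6)·(30/13) = 275/13.
New z = 13/3 + (275/13) = 994/39.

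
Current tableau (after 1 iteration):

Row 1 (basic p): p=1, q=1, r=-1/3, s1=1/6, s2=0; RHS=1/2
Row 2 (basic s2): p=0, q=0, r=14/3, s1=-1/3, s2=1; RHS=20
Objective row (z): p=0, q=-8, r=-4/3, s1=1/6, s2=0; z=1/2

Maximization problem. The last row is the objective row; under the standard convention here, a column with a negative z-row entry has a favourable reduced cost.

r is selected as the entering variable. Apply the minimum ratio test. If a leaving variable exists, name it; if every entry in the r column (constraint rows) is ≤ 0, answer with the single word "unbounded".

Ratios: row 1 (p): entry -1/3 ≤ 0, skip; row 2 (s2): 20/(14/3) = 30/7.
Minimum ratio is in the s2 row, so s2 leaves.

s2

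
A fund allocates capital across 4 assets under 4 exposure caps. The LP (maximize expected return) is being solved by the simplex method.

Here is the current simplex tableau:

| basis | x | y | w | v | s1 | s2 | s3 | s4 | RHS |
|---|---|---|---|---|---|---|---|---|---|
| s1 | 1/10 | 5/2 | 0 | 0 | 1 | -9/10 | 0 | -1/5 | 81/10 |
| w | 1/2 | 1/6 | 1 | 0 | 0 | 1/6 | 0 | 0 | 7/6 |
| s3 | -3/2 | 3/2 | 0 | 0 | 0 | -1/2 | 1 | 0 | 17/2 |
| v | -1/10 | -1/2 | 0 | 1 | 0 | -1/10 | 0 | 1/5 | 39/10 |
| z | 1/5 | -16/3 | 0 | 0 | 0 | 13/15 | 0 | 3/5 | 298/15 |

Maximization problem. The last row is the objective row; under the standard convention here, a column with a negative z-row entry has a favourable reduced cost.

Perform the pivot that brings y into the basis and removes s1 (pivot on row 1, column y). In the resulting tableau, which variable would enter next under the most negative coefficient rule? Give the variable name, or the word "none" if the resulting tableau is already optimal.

Pivot element 5/2. New z-row = old z-row − (-16/3)·(row 1/(5/2)).
Updated z-row coefficients: x: 31/75, y: 0, w: 0, v: 0, s1: 32/15, s2: -79/75, s3: 0, s4: 13/75.
The most negative is -79/75 in column s2, so s2 would enter next.

s2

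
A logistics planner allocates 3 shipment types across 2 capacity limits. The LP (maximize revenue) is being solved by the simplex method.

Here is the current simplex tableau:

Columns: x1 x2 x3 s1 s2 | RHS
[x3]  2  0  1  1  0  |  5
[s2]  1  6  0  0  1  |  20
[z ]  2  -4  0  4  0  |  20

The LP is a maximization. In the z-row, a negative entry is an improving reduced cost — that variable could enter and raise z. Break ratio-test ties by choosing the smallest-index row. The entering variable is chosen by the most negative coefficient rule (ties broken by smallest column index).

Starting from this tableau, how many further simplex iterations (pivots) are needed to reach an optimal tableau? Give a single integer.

pivot: x2 in, s2 out → z = 100/3
No improving column remains; optimal.

1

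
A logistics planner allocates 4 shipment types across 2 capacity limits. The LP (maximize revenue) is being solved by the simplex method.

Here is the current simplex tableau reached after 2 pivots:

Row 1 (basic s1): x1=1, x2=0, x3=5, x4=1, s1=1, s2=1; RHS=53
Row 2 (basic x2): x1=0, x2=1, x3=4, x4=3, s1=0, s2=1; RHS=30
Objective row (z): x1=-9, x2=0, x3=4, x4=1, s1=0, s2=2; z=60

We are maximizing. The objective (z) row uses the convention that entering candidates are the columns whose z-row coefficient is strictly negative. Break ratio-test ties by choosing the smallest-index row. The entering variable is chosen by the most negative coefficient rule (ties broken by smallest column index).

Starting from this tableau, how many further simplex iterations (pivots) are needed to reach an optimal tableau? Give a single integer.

pivot: x1 in, s1 out → z = 537
No improving column remains; optimal.

1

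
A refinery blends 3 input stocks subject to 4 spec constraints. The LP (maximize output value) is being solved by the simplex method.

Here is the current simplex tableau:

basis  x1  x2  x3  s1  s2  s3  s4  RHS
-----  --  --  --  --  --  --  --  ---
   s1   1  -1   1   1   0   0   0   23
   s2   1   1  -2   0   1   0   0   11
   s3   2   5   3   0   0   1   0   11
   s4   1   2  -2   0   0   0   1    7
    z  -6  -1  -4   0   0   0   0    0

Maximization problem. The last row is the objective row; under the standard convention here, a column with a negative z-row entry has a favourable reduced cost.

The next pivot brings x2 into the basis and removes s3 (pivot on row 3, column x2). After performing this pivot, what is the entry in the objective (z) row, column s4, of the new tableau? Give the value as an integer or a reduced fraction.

Pivot element is row 3, column x2: 5.
Normalize row 3: new (row 3, s4) = 0/5 = 0.
z-row ← z-row − (-1)·(new row 3): 0 − (-1)·0 = 0.

0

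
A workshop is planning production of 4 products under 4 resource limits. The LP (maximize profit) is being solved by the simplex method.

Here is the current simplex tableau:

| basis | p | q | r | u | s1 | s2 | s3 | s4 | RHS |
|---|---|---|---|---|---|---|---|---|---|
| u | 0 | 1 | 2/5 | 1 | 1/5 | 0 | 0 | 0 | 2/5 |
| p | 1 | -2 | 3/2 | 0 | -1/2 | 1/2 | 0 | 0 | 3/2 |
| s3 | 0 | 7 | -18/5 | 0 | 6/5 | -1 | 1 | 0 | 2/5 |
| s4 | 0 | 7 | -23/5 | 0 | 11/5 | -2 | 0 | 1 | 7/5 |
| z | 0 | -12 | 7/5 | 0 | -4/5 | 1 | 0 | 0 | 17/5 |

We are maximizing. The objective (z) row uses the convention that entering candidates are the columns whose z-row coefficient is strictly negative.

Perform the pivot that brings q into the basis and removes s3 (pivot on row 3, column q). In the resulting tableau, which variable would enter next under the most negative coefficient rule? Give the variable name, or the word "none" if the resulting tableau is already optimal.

r

Pivot element 7. New z-row = old z-row − (-12)·(row 3/7).
Updated z-row coefficients: p: 0, q: 0, r: -167/35, u: 0, s1: 44/35, s2: -5/7, s3: 12/7, s4: 0.
The most negative is -167/35 in column r, so r would enter next.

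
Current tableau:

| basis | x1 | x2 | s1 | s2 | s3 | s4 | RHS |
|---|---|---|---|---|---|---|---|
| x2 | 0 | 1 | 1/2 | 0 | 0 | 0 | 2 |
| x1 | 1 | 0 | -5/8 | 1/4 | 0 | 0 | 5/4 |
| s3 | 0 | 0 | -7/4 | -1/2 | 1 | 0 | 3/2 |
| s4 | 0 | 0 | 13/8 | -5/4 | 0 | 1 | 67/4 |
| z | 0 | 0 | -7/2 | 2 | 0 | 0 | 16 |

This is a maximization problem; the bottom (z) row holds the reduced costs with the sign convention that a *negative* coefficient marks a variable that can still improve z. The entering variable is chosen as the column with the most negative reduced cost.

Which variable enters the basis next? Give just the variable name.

s1

Objective-row coefficients: x1: 0, x2: 0, s1: -7/2, s2: 2, s3: 0, s4: 0.
The most negative is -7/2 in column s1, so s1 enters.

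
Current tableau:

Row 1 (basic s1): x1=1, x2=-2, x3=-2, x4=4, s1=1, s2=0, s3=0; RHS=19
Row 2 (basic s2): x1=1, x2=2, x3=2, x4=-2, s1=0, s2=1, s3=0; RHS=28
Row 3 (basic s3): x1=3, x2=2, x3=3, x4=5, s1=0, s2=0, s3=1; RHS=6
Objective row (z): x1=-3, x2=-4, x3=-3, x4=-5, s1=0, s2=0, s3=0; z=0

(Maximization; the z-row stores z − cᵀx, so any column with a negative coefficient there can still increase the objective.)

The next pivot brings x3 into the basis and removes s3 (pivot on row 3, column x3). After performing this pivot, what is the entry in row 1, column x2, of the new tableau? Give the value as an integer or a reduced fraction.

Pivot element is row 3, column x3: 3.
Normalize row 3: new (row 3, x2) = 2/3 = 2/3.
row 1 ← row 1 − (-2)·(new row 3): -2 − (-2)·(2/3) = -2/3.

-2/3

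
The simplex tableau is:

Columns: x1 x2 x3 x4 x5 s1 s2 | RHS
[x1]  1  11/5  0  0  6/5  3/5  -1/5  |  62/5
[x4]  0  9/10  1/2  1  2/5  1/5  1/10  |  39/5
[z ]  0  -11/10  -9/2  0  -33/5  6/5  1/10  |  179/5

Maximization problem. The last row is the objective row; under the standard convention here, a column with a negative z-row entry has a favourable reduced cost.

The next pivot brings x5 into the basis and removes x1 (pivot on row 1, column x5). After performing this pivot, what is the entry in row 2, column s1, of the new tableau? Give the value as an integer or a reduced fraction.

Pivot element is row 1, column x5: 6/5.
Normalize row 1: new (row 1, s1) = (3/5)/(6/5) = 1/2.
row 2 ← row 2 − (2/5)·(new row 1): 1/5 − (2/5)·(1/2) = 0.

0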